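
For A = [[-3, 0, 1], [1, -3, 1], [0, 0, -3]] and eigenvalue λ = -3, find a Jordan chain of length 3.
v_1 = [[-3, 4, 1]]^T, v_2 = [[1, -2, 0]]^T, v_3 = [[0, 1, 0]]^T

We seek v_1 ∈ ker((A + 3I)^3) \ ker((A + 3I)^2), then set v_{i+1} = (A + 3I) v_i.

One such chain is v_1 = [[-3, 4, 1]]^T, v_2 = [[1, -2, 0]]^T, v_3 = [[0, 1, 0]]^T. Check: (A + 3I) v_3 = [[0, 0, 0]]^T = 0.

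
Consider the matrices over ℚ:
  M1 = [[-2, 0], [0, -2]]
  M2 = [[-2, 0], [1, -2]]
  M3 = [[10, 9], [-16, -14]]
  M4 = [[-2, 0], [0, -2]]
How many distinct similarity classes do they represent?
2 classes: {M1, M4}, {M2, M3}

Characteristic polynomials: χ_{M1} = (x + 2)^2, χ_{M2} = (x + 2)^2, χ_{M3} = (x + 2)^2, χ_{M4} = (x + 2)^2.

{M1, M4}: invariant factors x + 2, x + 2.

{M2, M3}: invariant factors (x + 2)^2.

Matrices are similar if and only if their invariant-factor lists agree; the partition into similarity classes is {M1, M4}, {M2, M3}.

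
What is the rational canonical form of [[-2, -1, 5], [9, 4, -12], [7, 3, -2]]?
The invariant factors of A (the non-unit diagonal entries of the Smith normal form of xI - A over ℚ[x]) are x^3 - 2x - 5, each dividing the next. The characteristic polynomial is their product, x^3 - 2x - 5.

The rational canonical form is the block-diagonal matrix of companion matrices C(f_i):
R = [[0, 0, 5], [1, 0, 2], [0, 1, 0]].

Note the characteristic polynomial does not split into linear factors over ℚ, so A has no Jordan form over ℚ; the rational canonical form exists over any field.

R = [[0, 0, 5], [1, 0, 2], [0, 1, 0]]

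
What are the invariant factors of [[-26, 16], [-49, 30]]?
The Jordan structure of A has elementary divisors (x - 2)^2. Arranging the block sizes at each eigenvalue in decreasing order and taking row products gives the invariant factors.

Invariant factors (smallest first, each dividing the next): (x - 2)^2.

Check: the last factor (x - 2)^2 is the minimal polynomial, and the product (x - 2)^2 is the characteristic polynomial.

(x - 2)^2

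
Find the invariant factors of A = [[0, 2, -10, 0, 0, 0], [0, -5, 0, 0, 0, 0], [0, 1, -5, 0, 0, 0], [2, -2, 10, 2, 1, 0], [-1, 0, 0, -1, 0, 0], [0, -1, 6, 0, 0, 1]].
The Jordan structure of A has elementary divisors (x + 5)^2, x, (x - 1)^2, (x - 1). Arranging the block sizes at each eigenvalue in decreasing order and taking row products gives the invariant factors.

Invariant factors (smallest first, each dividing the next): x - 1, x(x - 1)^2(x + 5)^2.

Check: the last factor x(x - 1)^2(x + 5)^2 is the minimal polynomial, and the product x(x - 1)^3(x + 5)^2 is the characteristic polynomial.

x - 1, x(x - 1)^2(x + 5)^2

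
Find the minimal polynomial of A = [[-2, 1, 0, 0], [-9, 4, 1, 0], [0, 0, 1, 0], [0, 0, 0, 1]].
The characteristic polynomial factors as (x - 1)^4. The minimal polynomial is ∏(x - λ)^{k_λ} where k_λ is the size of the largest Jordan block at λ.

For λ = 1: rank(A - I) = 2, and the largest Jordan block has size 3 (the smallest k with rank((A - I)^k) = rank((A - I)^(k+1))).

So m_A(x) = (x - 1)^3.

m_A(x) = (x - 1)^3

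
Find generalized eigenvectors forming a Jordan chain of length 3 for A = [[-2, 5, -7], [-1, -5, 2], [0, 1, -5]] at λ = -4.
v_1 = [[0, 1, 1]]^T, v_2 = [[-2, 1, 0]]^T, v_3 = [[1, 1, 1]]^T

We seek v_1 ∈ ker((A + 4I)^3) \ ker((A + 4I)^2), then set v_{i+1} = (A + 4I) v_i.

One such chain is v_1 = [[0, 1, 1]]^T, v_2 = [[-2, 1, 0]]^T, v_3 = [[1, 1, 1]]^T. Check: (A + 4I) v_3 = [[0, 0, 0]]^T = 0.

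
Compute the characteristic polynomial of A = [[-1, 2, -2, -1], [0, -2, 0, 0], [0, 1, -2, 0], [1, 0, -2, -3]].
χ_A(x) = (x + 2)^4

xI - A = [[x + 1, -2, 2, 1], [0, x + 2, 0, 0], [0, -1, x + 2, 0], [-1, 0, 2, x + 3]].

Expanding det(xI - A) along the first row:
det(xI - A) = + (x + 1)·det([[x + 2, 0, 0], [-1, x + 2, 0], [0, 2, x + 3]]) - (-2)·det([[0, 0, 0], [0, x + 2, 0], [-1, 2, x + 3]]) + (2)·det([[0, x + 2, 0], [0, -1, 0], [-1, 0, x + 3]]) - (1)·det([[0, x + 2, 0], [0, -1, x + 2], [-1, 0, 2]]).

Evaluating gives χ_A(x) = x^4 + 8x^3 + 24x^2 + 32x + 16 = (x + 2)^4.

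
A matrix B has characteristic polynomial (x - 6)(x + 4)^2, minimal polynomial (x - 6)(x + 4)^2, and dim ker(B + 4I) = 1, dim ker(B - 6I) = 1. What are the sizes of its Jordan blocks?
λ = -4: algebraic multiplicity 2 (exponent in χ_B), largest block size 2 (exponent in m_B), 1 block (geometric multiplicity). This forces block sizes [2].
λ = 6: algebraic multiplicity 1 (exponent in χ_B), largest block size 1 (exponent in m_B), 1 block (geometric multiplicity). This forces block sizes [1].

Jordan blocks: (-4, 2), (6, 1)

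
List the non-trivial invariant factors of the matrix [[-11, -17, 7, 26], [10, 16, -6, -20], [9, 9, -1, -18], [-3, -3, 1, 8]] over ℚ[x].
x - 2, (x - 6)(x - 2)^2

The Jordan structure of A has elementary divisors (x - 2)^2, (x - 2), (x - 6). Arranging the block sizes at each eigenvalue in decreasing order and taking row products gives the invariant factors.

Invariant factors (smallest first, each dividing the next): x - 2, (x - 6)(x - 2)^2.

Check: the last factor (x - 6)(x - 2)^2 is the minimal polynomial, and the product (x - 6)(x - 2)^3 is the characteristic polynomial.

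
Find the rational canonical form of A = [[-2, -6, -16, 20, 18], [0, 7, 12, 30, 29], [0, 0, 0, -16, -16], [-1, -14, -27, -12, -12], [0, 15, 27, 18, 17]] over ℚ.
R = [[0, -8, 0, 0, 0], [1, 6, 0, 0, 0], [0, 0, 0, 0, -16], [0, 0, 1, 0, 4], [0, 0, 0, 1, 4]]

The invariant factors of A (the non-unit diagonal entries of the Smith normal form of xI - A over ℚ[x]) are (x - 4)(x - 2), (x - 4)(x - 2)(x + 2), each dividing the next. The characteristic polynomial is their product, (x - 4)^2(x - 2)^2(x + 2).

The rational canonical form is the block-diagonal matrix of companion matrices C(f_i):
R = [[0, -8, 0, 0, 0], [1, 6, 0, 0, 0], [0, 0, 0, 0, -16], [0, 0, 1, 0, 4], [0, 0, 0, 1, 4]].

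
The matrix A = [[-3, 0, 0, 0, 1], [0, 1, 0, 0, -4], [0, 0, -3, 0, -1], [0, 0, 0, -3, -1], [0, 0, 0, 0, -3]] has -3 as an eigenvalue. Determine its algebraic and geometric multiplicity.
The characteristic polynomial is (x - 1)(x + 3)^4, so the factor x + 3 appears with exponent 4: the algebraic multiplicity is 4.

rank(A + 3I) = 2, so the eigenspace has dimension 5 - 2 = 3: the geometric multiplicity is 3.

Since 3 < 4, A is not diagonalizable.

algebraic multiplicity 4, geometric multiplicity 3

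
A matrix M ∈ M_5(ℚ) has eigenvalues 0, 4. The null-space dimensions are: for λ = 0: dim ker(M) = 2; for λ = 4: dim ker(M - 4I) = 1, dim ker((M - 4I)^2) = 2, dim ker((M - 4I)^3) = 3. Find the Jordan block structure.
λ = 0: successive nullity increments [2] count blocks of size ≥ k; block sizes are [1, 1].
λ = 4: successive nullity increments [1, 1, 1] count blocks of size ≥ k; block sizes are [3].

Jordan blocks: (0, 1), (0, 1), (4, 3)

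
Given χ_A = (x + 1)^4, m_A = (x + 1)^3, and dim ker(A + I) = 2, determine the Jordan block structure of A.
λ = -1: algebraic multiplicity 4 (exponent in χ_A), largest block size 3 (exponent in m_A), 2 blocks (geometric multiplicity). These force block sizes [3, 1].

Jordan blocks: (-1, 3), (-1, 1)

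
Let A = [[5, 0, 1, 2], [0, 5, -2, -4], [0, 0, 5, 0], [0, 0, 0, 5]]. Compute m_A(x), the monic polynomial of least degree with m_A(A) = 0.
The characteristic polynomial factors as (x - 5)^4. The minimal polynomial is ∏(x - λ)^{k_λ} where k_λ is the size of the largest Jordan block at λ.

For λ = 5: rank(A - 5I) = 1, and the largest Jordan block has size 2 (the smallest k with rank((A - 5I)^k) = rank((A - 5I)^(k+1))).

So m_A(x) = (x - 5)^2.

m_A(x) = (x - 5)^2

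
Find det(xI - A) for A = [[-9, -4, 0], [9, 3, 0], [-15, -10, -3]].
χ_A(x) = (x + 3)^3

xI - A = [[x + 9, 4, 0], [-9, x - 3, 0], [15, 10, x + 3]].

Expanding det(xI - A) along the first row:
det(xI - A) = + (x + 9)·det([[x - 3, 0], [10, x + 3]]) - (4)·det([[-9, 0], [15, x + 3]]) + (0)·det([[-9, x - 3], [15, 10]]).

Evaluating gives χ_A(x) = x^3 + 9x^2 + 27x + 27 = (x + 3)^3.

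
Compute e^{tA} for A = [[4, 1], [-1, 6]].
A has Jordan form J = [[5, 1], [0, 5]] with A = PJP^{-1}, so e^{tA} = P e^{tJ} P^{-1}.

For a Jordan block J_k(λ), e^{tJ_k(λ)} = e^{λt} · (I + tN + t^2 N^2/2! + ... + t^{k-1} N^{k-1}/(k-1)!) where N is the nilpotent superdiagonal part.

Assembling the blocks and conjugating back gives the entries of e^{tA} as shown above.

e^{tA} = [[(1 - t)*e^{5*t}, t*e^{5*t}], [-t*e^{5*t}, (t + 1)*e^{5*t}]]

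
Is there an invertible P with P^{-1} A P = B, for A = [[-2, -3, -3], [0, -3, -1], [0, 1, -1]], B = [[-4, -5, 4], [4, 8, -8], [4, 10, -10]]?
Two matrices over a field are similar if and only if they have the same invariant factors.

Both A and B have characteristic polynomial (x + 2)^3 and minimal polynomial (x + 2)^2. Computing further, both have invariant factors x + 2, (x + 2)^2. Hence A and B are similar.

Yes.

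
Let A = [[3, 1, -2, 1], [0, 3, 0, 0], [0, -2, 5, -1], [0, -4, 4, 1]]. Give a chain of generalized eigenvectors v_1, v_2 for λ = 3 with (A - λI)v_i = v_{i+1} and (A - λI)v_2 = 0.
v_1 = [[0, 1, 2, 4]]^T, v_2 = [[1, 0, -2, -4]]^T

We seek v_1 ∈ ker((A - 3I)^2) \ ker(A - 3I), then set v_{i+1} = (A - 3I) v_i.

One such chain is v_1 = [[0, 1, 2, 4]]^T, v_2 = [[1, 0, -2, -4]]^T. Check: (A - 3I) v_2 = [[0, 0, 0, 0]]^T = 0.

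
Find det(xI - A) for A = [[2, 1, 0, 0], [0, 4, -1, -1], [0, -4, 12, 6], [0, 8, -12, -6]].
xI - A = [[x - 2, -1, 0, 0], [0, x - 4, 1, 1], [0, 4, x - 12, -6], [0, -8, 12, x + 6]].

Expanding det(xI - A) along the first row:
det(xI - A) = + (x - 2)·det([[x - 4, 1, 1], [4, x - 12, -6], [-8, 12, x + 6]]) - (-1)·det([[0, 1, 1], [0, x - 12, -6], [0, 12, x + 6]]) + (0)·det([[0, x - 4, 1], [0, 4, -6], [0, -8, x + 6]]) - (0)·det([[0, x - 4, 1], [0, 4, x - 12], [0, -8, 12]]).

Evaluating gives χ_A(x) = x^4 - 12x^3 + 48x^2 - 80x + 48 = (x - 6)(x - 2)^3.

χ_A(x) = (x - 6)(x - 2)^3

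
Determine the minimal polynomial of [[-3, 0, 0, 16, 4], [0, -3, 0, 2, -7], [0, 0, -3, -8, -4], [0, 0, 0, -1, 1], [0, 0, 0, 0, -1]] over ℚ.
The characteristic polynomial factors as (x + 1)^2(x + 3)^3. The minimal polynomial is ∏(x - λ)^{k_λ} where k_λ is the size of the largest Jordan block at λ.

For λ = -3: rank(A + 3I) = 2, and the largest Jordan block has size 1 (the smallest k with rank((A + 3I)^k) = rank((A + 3I)^(k+1))).
For λ = -1: rank(A + I) = 4, and the largest Jordan block has size 2 (the smallest k with rank((A + I)^k) = rank((A + I)^(k+1))).

So m_A(x) = (x + 1)^2(x + 3).

m_A(x) = (x + 1)^2(x + 3)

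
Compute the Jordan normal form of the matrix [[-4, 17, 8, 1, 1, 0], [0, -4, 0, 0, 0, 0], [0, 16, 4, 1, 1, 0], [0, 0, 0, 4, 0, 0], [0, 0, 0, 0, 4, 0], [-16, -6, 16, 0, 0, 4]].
J = [[-4, 1, 0, 0, 0, 0], [0, -4, 0, 0, 0, 0], [0, 0, 4, 1, 0, 0], [0, 0, 0, 4, 0, 0], [0, 0, 0, 0, 4, 0], [0, 0, 0, 0, 0, 4]]

The characteristic polynomial is det(xI - A) = (x - 4)^4(x + 4)^2, so the eigenvalues are -4 (algebraic multiplicity 2), 4 (algebraic multiplicity 4).

For λ = -4: rank(A + 4I) = 5, rank((A + 4I)^2) = 4. The eigenspace has dimension 6 - 5 = 1, so there is 1 Jordan block; the rank sequence gives block sizes [2].

For λ = 4: rank(A - 4I) = 3, rank((A - 4I)^2) = 2. The eigenspace has dimension 6 - 3 = 3, so there are 3 Jordan blocks; the rank sequence gives block sizes [2, 1, 1].

Assembling the blocks gives the Jordan form J above.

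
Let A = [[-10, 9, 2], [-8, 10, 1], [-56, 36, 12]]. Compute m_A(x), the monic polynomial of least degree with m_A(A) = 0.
m_A(x) = (x - 4)^3

The characteristic polynomial factors as (x - 4)^3. The minimal polynomial is ∏(x - λ)^{k_λ} where k_λ is the size of the largest Jordan block at λ.

For λ = 4: rank(A - 4I) = 2, and the largest Jordan block has size 3 (the smallest k with rank((A - 4I)^k) = rank((A - 4I)^(k+1))).

So m_A(x) = (x - 4)^3.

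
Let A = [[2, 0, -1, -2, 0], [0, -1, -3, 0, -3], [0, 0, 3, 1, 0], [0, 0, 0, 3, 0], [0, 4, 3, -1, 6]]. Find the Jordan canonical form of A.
The characteristic polynomial is det(xI - A) = (x - 3)^3(x - 2)^2, so the eigenvalues are 2 (algebraic multiplicity 2), 3 (algebraic multiplicity 3).

For λ = 2: rank(A - 2I) = 3. The eigenspace has dimension 5 - 3 = 2, so there are 2 Jordan blocks; the rank sequence gives block sizes [1, 1].

For λ = 3: rank(A - 3I) = 3, rank((A - 3I)^2) = 2. The eigenspace has dimension 5 - 3 = 2, so there are 2 Jordan blocks; the rank sequence gives block sizes [2, 1].

Assembling the blocks gives the Jordan form J above.

J = [[2, 0, 0, 0, 0], [0, 2, 0, 0, 0], [0, 0, 3, 1, 0], [0, 0, 0, 3, 0], [0, 0, 0, 0, 3]]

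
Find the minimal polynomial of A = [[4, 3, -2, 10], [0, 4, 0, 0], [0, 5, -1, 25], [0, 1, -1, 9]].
m_A(x) = (x - 4)^2

The characteristic polynomial factors as (x - 4)^4. The minimal polynomial is ∏(x - λ)^{k_λ} where k_λ is the size of the largest Jordan block at λ.

For λ = 4: rank(A - 4I) = 2, and the largest Jordan block has size 2 (the smallest k with rank((A - 4I)^k) = rank((A - 4I)^(k+1))).

So m_A(x) = (x - 4)^2.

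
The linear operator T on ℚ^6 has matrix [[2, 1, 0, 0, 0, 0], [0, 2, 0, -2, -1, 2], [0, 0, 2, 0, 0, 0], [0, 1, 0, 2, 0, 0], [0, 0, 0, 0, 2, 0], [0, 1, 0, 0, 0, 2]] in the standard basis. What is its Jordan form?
The characteristic polynomial is det(xI - A) = (x - 2)^6, so the eigenvalues are 2 (algebraic multiplicity 6).

For λ = 2: rank(A - 2I) = 2, rank((A - 2I)^2) = 1, rank((A - 2I)^3) = 0. The eigenspace has dimension 6 - 2 = 4, so there are 4 Jordan blocks; the rank sequence gives block sizes [3, 1, 1, 1].

Assembling the blocks gives the Jordan form J above.

J = [[2, 1, 0, 0, 0, 0], [0, 2, 1, 0, 0, 0], [0, 0, 2, 0, 0, 0], [0, 0, 0, 2, 0, 0], [0, 0, 0, 0, 2, 0], [0, 0, 0, 0, 0, 2]]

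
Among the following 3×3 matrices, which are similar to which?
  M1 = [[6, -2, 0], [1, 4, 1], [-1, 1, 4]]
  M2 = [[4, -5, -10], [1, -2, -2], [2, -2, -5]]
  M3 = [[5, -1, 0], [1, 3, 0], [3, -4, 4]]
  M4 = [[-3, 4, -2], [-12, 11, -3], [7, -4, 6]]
Characteristic polynomials: χ_{M1} = (x - 5)^2(x - 4), χ_{M2} = (x + 1)^3, χ_{M3} = (x - 4)^3, χ_{M4} = (x - 5)^2(x - 4).

{M1, M4}: invariant factors (x - 5)^2(x - 4).

{M2}: invariant factors x + 1, (x + 1)^2.

{M3}: invariant factors (x - 4)^3.

Matrices are similar if and only if their invariant-factor lists agree; the partition into similarity classes is {M1, M4}, {M2}, {M3}.

3 classes: {M1, M4}, {M2}, {M3}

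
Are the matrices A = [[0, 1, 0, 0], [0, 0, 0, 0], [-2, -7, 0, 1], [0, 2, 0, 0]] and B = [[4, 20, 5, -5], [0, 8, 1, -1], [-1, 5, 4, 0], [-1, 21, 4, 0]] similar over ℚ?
No.

trace(A) = 0 but trace(B) = 16. The trace is a similarity invariant, so A and B are not similar.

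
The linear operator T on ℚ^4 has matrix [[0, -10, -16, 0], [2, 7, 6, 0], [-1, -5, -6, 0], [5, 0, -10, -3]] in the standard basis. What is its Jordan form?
The characteristic polynomial is det(xI - A) = (x - 2)^2(x + 3)^2, so the eigenvalues are -3 (algebraic multiplicity 2), 2 (algebraic multiplicity 2).

For λ = -3: rank(A + 3I) = 2. The eigenspace has dimension 4 - 2 = 2, so there are 2 Jordan blocks; the rank sequence gives block sizes [1, 1].

For λ = 2: rank(A - 2I) = 3, rank((A - 2I)^2) = 2. The eigenspace has dimension 4 - 3 = 1, so there is 1 Jordan block; the rank sequence gives block sizes [2].

Assembling the blocks gives the Jordan form J above.

J = [[-3, 0, 0, 0], [0, -3, 0, 0], [0, 0, 2, 1], [0, 0, 0, 2]]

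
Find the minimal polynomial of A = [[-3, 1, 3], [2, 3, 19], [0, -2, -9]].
The characteristic polynomial factors as (x + 3)^3. The minimal polynomial is ∏(x - λ)^{k_λ} where k_λ is the size of the largest Jordan block at λ.

For λ = -3: rank(A + 3I) = 2, and the largest Jordan block has size 3 (the smallest k with rank((A + 3I)^k) = rank((A + 3I)^(k+1))).

So m_A(x) = (x + 3)^3.

m_A(x) = (x + 3)^3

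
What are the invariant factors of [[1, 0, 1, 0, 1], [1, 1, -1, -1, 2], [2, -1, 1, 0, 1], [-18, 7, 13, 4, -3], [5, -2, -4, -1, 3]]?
(x - 2)^2, (x - 2)^3

The Jordan structure of A has elementary divisors (x - 2)^3, (x - 2)^2. Arranging the block sizes at each eigenvalue in decreasing order and taking row products gives the invariant factors.

Invariant factors (smallest first, each dividing the next): (x - 2)^2, (x - 2)^3.

Check: the last factor (x - 2)^3 is the minimal polynomial, and the product (x - 2)^5 is the characteristic polynomial.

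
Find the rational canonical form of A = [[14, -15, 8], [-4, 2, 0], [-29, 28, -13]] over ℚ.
R = [[0, 0, -16], [1, 0, 8], [0, 1, 3]]

The invariant factors of A (the non-unit diagonal entries of the Smith normal form of xI - A over ℚ[x]) are (x - 4)(x^2 + x - 4), each dividing the next. The characteristic polynomial is their product, (x - 4)(x^2 + x - 4).

The rational canonical form is the block-diagonal matrix of companion matrices C(f_i):
R = [[0, 0, -16], [1, 0, 8], [0, 1, 3]].

Note the characteristic polynomial does not split into linear factors over ℚ, so A has no Jordan form over ℚ; the rational canonical form exists over any field.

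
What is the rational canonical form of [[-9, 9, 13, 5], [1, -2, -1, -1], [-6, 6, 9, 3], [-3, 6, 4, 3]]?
The invariant factors of A (the non-unit diagonal entries of the Smith normal form of xI - A over ℚ[x]) are (x - 1)(x^3 - 3x - 3), each dividing the next. The characteristic polynomial is their product, (x - 1)(x^3 - 3x - 3).

The rational canonical form is the block-diagonal matrix of companion matrices C(f_i):
R = [[0, 0, 0, -3], [1, 0, 0, 0], [0, 1, 0, 3], [0, 0, 1, 1]].

Note the characteristic polynomial does not split into linear factors over ℚ, so A has no Jordan form over ℚ; the rational canonical form exists over any field.

R = [[0, 0, 0, -3], [1, 0, 0, 0], [0, 1, 0, 3], [0, 0, 1, 1]]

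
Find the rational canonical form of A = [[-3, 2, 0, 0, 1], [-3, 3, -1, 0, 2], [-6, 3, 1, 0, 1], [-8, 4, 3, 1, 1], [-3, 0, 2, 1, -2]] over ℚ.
The invariant factors of A (the non-unit diagonal entries of the Smith normal form of xI - A over ℚ[x]) are x^2(x^3 - 3x - 1), each dividing the next. The characteristic polynomial is their product, x^2(x^3 - 3x - 1).

The rational canonical form is the block-diagonal matrix of companion matrices C(f_i):
R = [[0, 0, 0, 0, 0], [1, 0, 0, 0, 0], [0, 1, 0, 0, 1], [0, 0, 1, 0, 3], [0, 0, 0, 1, 0]].

Note the characteristic polynomial does not split into linear factors over ℚ, so A has no Jordan form over ℚ; the rational canonical form exists over any field.

R = [[0, 0, 0, 0, 0], [1, 0, 0, 0, 0], [0, 1, 0, 0, 1], [0, 0, 1, 0, 3], [0, 0, 0, 1, 0]]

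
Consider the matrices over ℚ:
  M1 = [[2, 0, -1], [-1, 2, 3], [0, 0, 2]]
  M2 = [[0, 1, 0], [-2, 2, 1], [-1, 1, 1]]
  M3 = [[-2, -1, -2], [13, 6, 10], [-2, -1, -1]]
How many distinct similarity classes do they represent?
2 classes: {M1}, {M2, M3}

Characteristic polynomials: χ_{M1} = (x - 2)^3, χ_{M2} = (x - 1)^3, χ_{M3} = (x - 1)^3.

{M1}: invariant factors (x - 2)^3.

{M2, M3}: invariant factors (x - 1)^3.

Matrices are similar if and only if their invariant-factor lists agree; the partition into similarity classes is {M1}, {M2, M3}.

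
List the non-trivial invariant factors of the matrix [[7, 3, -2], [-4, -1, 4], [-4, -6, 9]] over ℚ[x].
x - 5, (x - 5)^2

The Jordan structure of A has elementary divisors (x - 5)^2, (x - 5). Arranging the block sizes at each eigenvalue in decreasing order and taking row products gives the invariant factors.

Invariant factors (smallest first, each dividing the next): x - 5, (x - 5)^2.

Check: the last factor (x - 5)^2 is the minimal polynomial, and the product (x - 5)^3 is the characteristic polynomial.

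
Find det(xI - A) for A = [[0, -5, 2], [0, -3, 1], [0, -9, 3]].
xI - A = [[x, 5, -2], [0, x + 3, -1], [0, 9, x - 3]].

Expanding det(xI - A) along the first row:
det(xI - A) = + (x)·det([[x + 3, -1], [9, x - 3]]) - (5)·det([[0, -1], [0, x - 3]]) + (-2)·det([[0, x + 3], [0, 9]]).

Evaluating gives χ_A(x) = x^3.

χ_A(x) = x^3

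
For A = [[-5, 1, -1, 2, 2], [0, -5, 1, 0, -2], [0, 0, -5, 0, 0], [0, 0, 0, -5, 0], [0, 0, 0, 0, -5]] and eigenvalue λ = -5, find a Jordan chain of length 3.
v_1 = [[-4, -2, -5, 2, -3]]^T, v_2 = [[1, 1, 0, 0, 0]]^T, v_3 = [[1, 0, 0, 0, 0]]^T

We seek v_1 ∈ ker((A + 5I)^3) \ ker((A + 5I)^2), then set v_{i+1} = (A + 5I) v_i.

One such chain is v_1 = [[-4, -2, -5, 2, -3]]^T, v_2 = [[1, 1, 0, 0, 0]]^T, v_3 = [[1, 0, 0, 0, 0]]^T. Check: (A + 5I) v_3 = [[0, 0, 0, 0, 0]]^T = 0.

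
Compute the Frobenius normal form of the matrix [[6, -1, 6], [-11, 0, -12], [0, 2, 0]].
The invariant factors of A (the non-unit diagonal entries of the Smith normal form of xI - A over ℚ[x]) are (x - 3)(x^2 - 3x + 4), each dividing the next. The characteristic polynomial is their product, (x - 3)(x^2 - 3x + 4).

The rational canonical form is the block-diagonal matrix of companion matrices C(f_i):
R = [[0, 0, 12], [1, 0, -13], [0, 1, 6]].

Note the characteristic polynomial does not split into linear factors over ℚ, so A has no Jordan form over ℚ; the rational canonical form exists over any field.

R = [[0, 0, 12], [1, 0, -13], [0, 1, 6]]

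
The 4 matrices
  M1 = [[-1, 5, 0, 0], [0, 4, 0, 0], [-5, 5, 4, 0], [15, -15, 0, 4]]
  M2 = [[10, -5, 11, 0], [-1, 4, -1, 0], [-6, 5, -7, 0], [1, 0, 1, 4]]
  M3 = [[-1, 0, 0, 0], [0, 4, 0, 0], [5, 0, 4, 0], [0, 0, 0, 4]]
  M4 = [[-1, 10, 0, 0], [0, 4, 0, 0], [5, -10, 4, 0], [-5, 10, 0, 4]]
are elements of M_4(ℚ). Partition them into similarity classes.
2 classes: {M1, M3, M4}, {M2}

Characteristic polynomials: χ_{M1} = (x - 4)^3(x + 1), χ_{M2} = (x - 4)^3(x + 1), χ_{M3} = (x - 4)^3(x + 1), χ_{M4} = (x - 4)^3(x + 1).

{M1, M3, M4}: invariant factors x - 4, x - 4, (x - 4)(x + 1).

{M2}: invariant factors x - 4, (x - 4)^2(x + 1).

Matrices are similar if and only if their invariant-factor lists agree; the partition into similarity classes is {M1, M3, M4}, {M2}.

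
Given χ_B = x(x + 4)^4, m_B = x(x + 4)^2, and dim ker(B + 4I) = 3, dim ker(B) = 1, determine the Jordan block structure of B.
λ = -4: algebraic multiplicity 4 (exponent in χ_B), largest block size 2 (exponent in m_B), 3 blocks (geometric multiplicity). These force block sizes [2, 1, 1].
λ = 0: algebraic multiplicity 1 (exponent in χ_B), largest block size 1 (exponent in m_B), 1 block (geometric multiplicity). This forces block sizes [1].

Jordan blocks: (-4, 2), (-4, 1), (-4, 1), (0, 1)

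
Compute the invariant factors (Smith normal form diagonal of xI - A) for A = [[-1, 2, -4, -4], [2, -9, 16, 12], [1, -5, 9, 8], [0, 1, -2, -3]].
(x + 1)^2, (x + 1)^2

The Jordan structure of A has elementary divisors (x + 1)^2, (x + 1)^2. Arranging the block sizes at each eigenvalue in decreasing order and taking row products gives the invariant factors.

Invariant factors (smallest first, each dividing the next): (x + 1)^2, (x + 1)^2.

Check: the last factor (x + 1)^2 is the minimal polynomial, and the product (x + 1)^4 is the characteristic polynomial.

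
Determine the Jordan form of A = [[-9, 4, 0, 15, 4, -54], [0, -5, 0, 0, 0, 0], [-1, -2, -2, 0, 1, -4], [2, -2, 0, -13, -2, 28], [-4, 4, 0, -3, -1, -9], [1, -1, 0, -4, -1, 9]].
The characteristic polynomial is det(xI - A) = (x + 2)^3(x + 5)^3, so the eigenvalues are -5 (algebraic multiplicity 3), -2 (algebraic multiplicity 3).

For λ = -5: rank(A + 5I) = 4, rank((A + 5I)^2) = 3. The eigenspace has dimension 6 - 4 = 2, so there are 2 Jordan blocks; the rank sequence gives block sizes [2, 1].

For λ = -2: rank(A + 2I) = 5, rank((A + 2I)^2) = 4, rank((A + 2I)^3) = 3. The eigenspace has dimension 6 - 5 = 1, so there is 1 Jordan block; the rank sequence gives block sizes [3].

Assembling the blocks gives the Jordan form J above.

J = [[-5, 1, 0, 0, 0, 0], [0, -5, 0, 0, 0, 0], [0, 0, -5, 0, 0, 0], [0, 0, 0, -2, 1, 0], [0, 0, 0, 0, -2, 1], [0, 0, 0, 0, 0, -2]]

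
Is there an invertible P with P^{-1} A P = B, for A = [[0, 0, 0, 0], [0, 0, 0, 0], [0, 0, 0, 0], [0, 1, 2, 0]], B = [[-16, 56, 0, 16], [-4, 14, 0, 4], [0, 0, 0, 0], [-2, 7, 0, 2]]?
Yes.

Two matrices over a field are similar if and only if they have the same invariant factors.

Both A and B have characteristic polynomial x^4 and minimal polynomial x^2. Computing further, both have invariant factors x, x, x^2. Hence A and B are similar.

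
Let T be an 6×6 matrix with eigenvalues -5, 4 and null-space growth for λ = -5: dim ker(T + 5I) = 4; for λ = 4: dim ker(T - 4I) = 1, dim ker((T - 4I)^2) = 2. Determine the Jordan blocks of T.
λ = -5: successive nullity increments [4] count blocks of size ≥ k; block sizes are [1, 1, 1, 1].
λ = 4: successive nullity increments [1, 1] count blocks of size ≥ k; block sizes are [2].

Jordan blocks: (-5, 1), (-5, 1), (-5, 1), (-5, 1), (4, 2)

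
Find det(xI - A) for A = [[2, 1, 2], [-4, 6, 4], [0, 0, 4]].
χ_A(x) = (x - 4)^3

xI - A = [[x - 2, -1, -2], [4, x - 6, -4], [0, 0, x - 4]].

Expanding det(xI - A) along the first row:
det(xI - A) = + (x - 2)·det([[x - 6, -4], [0, x - 4]]) - (-1)·det([[4, -4], [0, x - 4]]) + (-2)·det([[4, x - 6], [0, 0]]).

Evaluating gives χ_A(x) = x^3 - 12x^2 + 48x - 64 = (x - 4)^3.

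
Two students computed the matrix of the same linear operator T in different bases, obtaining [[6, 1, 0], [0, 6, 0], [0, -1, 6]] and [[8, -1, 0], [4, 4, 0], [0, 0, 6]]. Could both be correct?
Two matrices over a field are similar if and only if they have the same invariant factors.

Both A and B have characteristic polynomial (x - 6)^3 and minimal polynomial (x - 6)^2. Computing further, both have invariant factors x - 6, (x - 6)^2. Hence A and B are similar.

Yes.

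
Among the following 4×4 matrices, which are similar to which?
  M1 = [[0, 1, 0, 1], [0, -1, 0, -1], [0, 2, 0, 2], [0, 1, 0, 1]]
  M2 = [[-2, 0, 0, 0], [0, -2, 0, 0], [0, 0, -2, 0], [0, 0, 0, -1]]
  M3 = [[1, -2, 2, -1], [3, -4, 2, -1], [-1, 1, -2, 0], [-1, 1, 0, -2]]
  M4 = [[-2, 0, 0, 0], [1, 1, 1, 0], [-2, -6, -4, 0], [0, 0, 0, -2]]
3 classes: {M1}, {M2, M4}, {M3}

Characteristic polynomials: χ_{M1} = x^4, χ_{M2} = (x + 1)(x + 2)^3, χ_{M3} = (x + 1)(x + 2)^3, χ_{M4} = (x + 1)(x + 2)^3.

{M1}: invariant factors x, x, x^2.

{M2, M4}: invariant factors x + 2, x + 2, (x + 1)(x + 2).

{M3}: invariant factors x + 2, (x + 1)(x + 2)^2.

Matrices are similar if and only if their invariant-factor lists agree; the partition into similarity classes is {M1}, {M2, M4}, {M3}.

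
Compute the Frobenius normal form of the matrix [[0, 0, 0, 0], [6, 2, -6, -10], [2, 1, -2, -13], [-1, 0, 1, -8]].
The invariant factors of A (the non-unit diagonal entries of the Smith normal form of xI - A over ℚ[x]) are x, x(x + 3)(x + 5), each dividing the next. The characteristic polynomial is their product, x^2(x + 3)(x + 5).

The rational canonical form is the block-diagonal matrix of companion matrices C(f_i):
R = [[0, 0, 0, 0], [0, 0, 0, 0], [0, 1, 0, -15], [0, 0, 1, -8]].

R = [[0, 0, 0, 0], [0, 0, 0, 0], [0, 1, 0, -15], [0, 0, 1, -8]]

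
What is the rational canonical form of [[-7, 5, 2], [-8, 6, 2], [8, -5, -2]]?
The invariant factors of A (the non-unit diagonal entries of the Smith normal form of xI - A over ℚ[x]) are (x - 1)(x^2 + 4x - 2), each dividing the next. The characteristic polynomial is their product, (x - 1)(x^2 + 4x - 2).

The rational canonical form is the block-diagonal matrix of companion matrices C(f_i):
R = [[0, 0, -2], [1, 0, 6], [0, 1, -3]].

Note the characteristic polynomial does not split into linear factors over ℚ, so A has no Jordan form over ℚ; the rational canonical form exists over any field.

R = [[0, 0, -2], [1, 0, 6], [0, 1, -3]]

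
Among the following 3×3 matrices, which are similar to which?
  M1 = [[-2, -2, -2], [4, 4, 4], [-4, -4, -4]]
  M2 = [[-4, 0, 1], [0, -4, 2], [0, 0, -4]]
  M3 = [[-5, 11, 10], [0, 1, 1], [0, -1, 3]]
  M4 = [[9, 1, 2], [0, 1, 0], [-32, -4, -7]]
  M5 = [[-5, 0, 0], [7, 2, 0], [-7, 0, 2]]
5 classes: {M1}, {M2}, {M3}, {M4}, {M5}

Characteristic polynomials: χ_{M1} = x^2(x + 2), χ_{M2} = (x + 4)^3, χ_{M3} = (x - 2)^2(x + 5), χ_{M4} = (x - 1)^3, χ_{M5} = (x - 2)^2(x + 5).

{M1}: invariant factors x, x(x + 2).

{M2}: invariant factors x + 4, (x + 4)^2.

{M3}: invariant factors (x - 2)^2(x + 5).

{M4}: invariant factors x - 1, (x - 1)^2.

{M5}: invariant factors x - 2, (x - 2)(x + 5).

Matrices are similar if and only if their invariant-factor lists agree; the partition into similarity classes is {M1}, {M2}, {M3}, {M4}, {M5}.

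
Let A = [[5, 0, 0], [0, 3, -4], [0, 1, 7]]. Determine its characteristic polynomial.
χ_A(x) = (x - 5)^3

xI - A = [[x - 5, 0, 0], [0, x - 3, 4], [0, -1, x - 7]].

Expanding det(xI - A) along the first row:
det(xI - A) = + (x - 5)·det([[x - 3, 4], [-1, x - 7]]) - (0)·det([[0, 4], [0, x - 7]]) + (0)·det([[0, x - 3], [0, -1]]).

Evaluating gives χ_A(x) = x^3 - 15x^2 + 75x - 125 = (x - 5)^3.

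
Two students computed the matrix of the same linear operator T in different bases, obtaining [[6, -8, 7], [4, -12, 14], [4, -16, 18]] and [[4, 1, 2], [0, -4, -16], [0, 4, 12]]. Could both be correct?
Yes.

Two matrices over a field are similar if and only if they have the same invariant factors.

Both A and B have characteristic polynomial (x - 4)^3 and minimal polynomial (x - 4)^2. Computing further, both have invariant factors x - 4, (x - 4)^2. Hence A and B are similar.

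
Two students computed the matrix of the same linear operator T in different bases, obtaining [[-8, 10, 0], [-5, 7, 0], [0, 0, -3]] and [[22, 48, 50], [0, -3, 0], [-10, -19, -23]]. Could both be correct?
No.

Both have characteristic polynomial (x - 2)(x + 3)^2, but the minimal polynomial of A is (x - 2)(x + 3) while the minimal polynomial of B is (x - 2)(x + 3)^2. The minimal polynomial is a similarity invariant, so A and B are not similar.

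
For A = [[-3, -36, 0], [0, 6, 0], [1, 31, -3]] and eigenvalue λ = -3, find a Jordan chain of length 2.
v_1 = [[1, 0, -1]]^T, v_2 = [[0, 0, 1]]^T

We seek v_1 ∈ ker((A + 3I)^2) \ ker(A + 3I), then set v_{i+1} = (A + 3I) v_i.

One such chain is v_1 = [[1, 0, -1]]^T, v_2 = [[0, 0, 1]]^T. Check: (A + 3I) v_2 = [[0, 0, 0]]^T = 0.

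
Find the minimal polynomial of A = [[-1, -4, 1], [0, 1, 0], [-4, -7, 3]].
The characteristic polynomial factors as (x - 1)^3. The minimal polynomial is ∏(x - λ)^{k_λ} where k_λ is the size of the largest Jordan block at λ.

For λ = 1: rank(A - I) = 2, and the largest Jordan block has size 3 (the smallest k with rank((A - I)^k) = rank((A - I)^(k+1))).

So m_A(x) = (x - 1)^3.

m_A(x) = (x - 1)^3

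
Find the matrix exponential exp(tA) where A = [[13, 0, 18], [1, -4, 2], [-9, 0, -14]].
e^{tA} = [[(2*e^{9*t} - 1)*e^{-5*t}, 0, (2*e^{9*t} - 2)*e^{-5*t}], [(e^{t} - 1)*e^{-5*t}, e^{-4*t}, (2*e^{t} - 2)*e^{-5*t}], [(1 - e^{9*t})*e^{-5*t}, 0, (2 - e^{9*t})*e^{-5*t}]]

A has Jordan form J = [[-5, 0, 0], [0, -4, 0], [0, 0, 4]] with A = PJP^{-1}, so e^{tA} = P e^{tJ} P^{-1}.

For a Jordan block J_k(λ), e^{tJ_k(λ)} = e^{λt} · (I + tN + t^2 N^2/2! + ... + t^{k-1} N^{k-1}/(k-1)!) where N is the nilpotent superdiagonal part.

Assembling the blocks and conjugating back gives the entries of e^{tA} as shown above.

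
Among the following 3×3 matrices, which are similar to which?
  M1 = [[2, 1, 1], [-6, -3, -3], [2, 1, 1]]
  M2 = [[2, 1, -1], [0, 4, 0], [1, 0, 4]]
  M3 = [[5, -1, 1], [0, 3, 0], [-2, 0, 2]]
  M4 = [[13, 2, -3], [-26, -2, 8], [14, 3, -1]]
2 classes: {M1}, {M2, M3, M4}

Characteristic polynomials: χ_{M1} = x^3, χ_{M2} = (x - 4)(x - 3)^2, χ_{M3} = (x - 4)(x - 3)^2, χ_{M4} = (x - 4)(x - 3)^2.

{M1}: invariant factors x, x^2.

{M2, M3, M4}: invariant factors (x - 4)(x - 3)^2.

Matrices are similar if and only if their invariant-factor lists agree; the partition into similarity classes is {M1}, {M2, M3, M4}.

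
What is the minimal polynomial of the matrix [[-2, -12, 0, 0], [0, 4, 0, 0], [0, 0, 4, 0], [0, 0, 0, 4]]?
The characteristic polynomial factors as (x - 4)^3(x + 2). The minimal polynomial is ∏(x - λ)^{k_λ} where k_λ is the size of the largest Jordan block at λ.

For λ = -2: rank(A + 2I) = 3, and the largest Jordan block has size 1 (the smallest k with rank((A + 2I)^k) = rank((A + 2I)^(k+1))).
For λ = 4: rank(A - 4I) = 1, and the largest Jordan block has size 1 (the smallest k with rank((A - 4I)^k) = rank((A - 4I)^(k+1))).

So m_A(x) = (x - 4)(x + 2).

m_A(x) = (x - 4)(x + 2)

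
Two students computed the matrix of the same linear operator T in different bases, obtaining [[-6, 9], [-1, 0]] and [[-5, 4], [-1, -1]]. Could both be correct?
Two matrices over a field are similar if and only if they have the same invariant factors.

Both A and B have characteristic polynomial (x + 3)^2 and minimal polynomial (x + 3)^2. Computing further, both have invariant factors (x + 3)^2. Hence A and B are similar.

Yes.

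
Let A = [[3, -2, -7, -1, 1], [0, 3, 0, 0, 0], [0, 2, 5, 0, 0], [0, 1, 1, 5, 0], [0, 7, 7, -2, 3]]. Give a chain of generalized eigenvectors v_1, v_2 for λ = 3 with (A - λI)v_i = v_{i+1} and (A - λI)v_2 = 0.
v_1 = [[0, 1, -1, 0, -4]]^T, v_2 = [[1, 0, 0, 0, 0]]^T

We seek v_1 ∈ ker((A - 3I)^2) \ ker(A - 3I), then set v_{i+1} = (A - 3I) v_i.

One such chain is v_1 = [[0, 1, -1, 0, -4]]^T, v_2 = [[1, 0, 0, 0, 0]]^T. Check: (A - 3I) v_2 = [[0, 0, 0, 0, 0]]^T = 0.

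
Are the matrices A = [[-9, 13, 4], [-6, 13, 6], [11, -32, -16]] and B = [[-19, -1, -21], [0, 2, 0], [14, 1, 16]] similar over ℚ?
trace(A) = -12 but trace(B) = -1. The trace is a similarity invariant, so A and B are not similar.

No.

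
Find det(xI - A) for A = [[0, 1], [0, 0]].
χ_A(x) = x^2

xI - A = [[x, -1], [0, x]].

Expanding det(xI - A) along the first row:
det(xI - A) = + (x)·det([[x]]) - (-1)·det([[0]]).

Evaluating gives χ_A(x) = x^2.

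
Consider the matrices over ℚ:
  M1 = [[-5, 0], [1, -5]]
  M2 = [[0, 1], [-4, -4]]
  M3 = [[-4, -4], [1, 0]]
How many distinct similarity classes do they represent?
2 classes: {M1}, {M2, M3}

Characteristic polynomials: χ_{M1} = (x + 5)^2, χ_{M2} = (x + 2)^2, χ_{M3} = (x + 2)^2.

{M1}: invariant factors (x + 5)^2.

{M2, M3}: invariant factors (x + 2)^2.

Matrices are similar if and only if their invariant-factor lists agree; the partition into similarity classes is {M1}, {M2, M3}.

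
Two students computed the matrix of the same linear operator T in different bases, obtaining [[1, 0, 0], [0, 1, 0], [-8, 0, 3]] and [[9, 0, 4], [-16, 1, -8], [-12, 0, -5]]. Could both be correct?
Yes.

Two matrices over a field are similar if and only if they have the same invariant factors.

Both A and B have characteristic polynomial (x - 3)(x - 1)^2 and minimal polynomial (x - 3)(x - 1). Computing further, both have invariant factors x - 1, (x - 3)(x - 1). Hence A and B are similar.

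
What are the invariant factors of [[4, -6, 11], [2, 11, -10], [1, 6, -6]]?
(x - 5)^2(x + 1)

The Jordan structure of A has elementary divisors (x + 1), (x - 5)^2. Arranging the block sizes at each eigenvalue in decreasing order and taking row products gives the invariant factors.

Invariant factors (smallest first, each dividing the next): (x - 5)^2(x + 1).

Check: the last factor (x - 5)^2(x + 1) is the minimal polynomial, and the product (x - 5)^2(x + 1) is the characteristic polynomial.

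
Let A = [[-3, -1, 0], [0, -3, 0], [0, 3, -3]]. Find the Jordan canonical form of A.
The characteristic polynomial is det(xI - A) = (x + 3)^3, so the eigenvalues are -3 (algebraic multiplicity 3).

For λ = -3: rank(A + 3I) = 1, rank((A + 3I)^2) = 0. The eigenspace has dimension 3 - 1 = 2, so there are 2 Jordan blocks; the rank sequence gives block sizes [2, 1].

Assembling the blocks gives the Jordan form J above.

J = [[-3, 1, 0], [0, -3, 0], [0, 0, -3]]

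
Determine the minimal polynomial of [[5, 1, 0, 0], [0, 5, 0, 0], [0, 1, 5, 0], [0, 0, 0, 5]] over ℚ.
m_A(x) = (x - 5)^2

The characteristic polynomial factors as (x - 5)^4. The minimal polynomial is ∏(x - λ)^{k_λ} where k_λ is the size of the largest Jordan block at λ.

For λ = 5: rank(A - 5I) = 1, and the largest Jordan block has size 2 (the smallest k with rank((A - 5I)^k) = rank((A - 5I)^(k+1))).

So m_A(x) = (x - 5)^2.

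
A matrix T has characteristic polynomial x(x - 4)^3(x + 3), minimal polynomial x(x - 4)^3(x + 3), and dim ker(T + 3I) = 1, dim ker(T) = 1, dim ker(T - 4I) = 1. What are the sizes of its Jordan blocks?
Jordan blocks: (-3, 1), (0, 1), (4, 3)

λ = -3: algebraic multiplicity 1 (exponent in χ_T), largest block size 1 (exponent in m_T), 1 block (geometric multiplicity). This forces block sizes [1].
λ = 0: algebraic multiplicity 1 (exponent in χ_T), largest block size 1 (exponent in m_T), 1 block (geometric multiplicity). This forces block sizes [1].
λ = 4: algebraic multiplicity 3 (exponent in χ_T), largest block size 3 (exponent in m_T), 1 block (geometric multiplicity). This forces block sizes [3].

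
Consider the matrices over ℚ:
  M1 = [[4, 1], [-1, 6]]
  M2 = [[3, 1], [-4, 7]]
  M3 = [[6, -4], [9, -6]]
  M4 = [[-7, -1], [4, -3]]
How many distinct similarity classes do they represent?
3 classes: {M1, M2}, {M3}, {M4}

Characteristic polynomials: χ_{M1} = (x - 5)^2, χ_{M2} = (x - 5)^2, χ_{M3} = x^2, χ_{M4} = (x + 5)^2.

{M1, M2}: invariant factors (x - 5)^2.

{M3}: invariant factors x^2.

{M4}: invariant factors (x + 5)^2.

Matrices are similar if and only if their invariant-factor lists agree; the partition into similarity classes is {M1, M2}, {M3}, {M4}.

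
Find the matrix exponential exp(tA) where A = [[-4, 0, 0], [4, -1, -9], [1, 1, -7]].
e^{tA} = [[e^{-4*t}, 0, 0], [t*(3*t + 8)*e^{-4*t}/2, (3*t + 1)*e^{-4*t}, -9*t*e^{-4*t}], [t*(t + 2)*e^{-4*t}/2, t*e^{-4*t}, (1 - 3*t)*e^{-4*t}]]

A has Jordan form J = [[-4, 1, 0], [0, -4, 1], [0, 0, -4]] with A = PJP^{-1}, so e^{tA} = P e^{tJ} P^{-1}.

For a Jordan block J_k(λ), e^{tJ_k(λ)} = e^{λt} · (I + tN + t^2 N^2/2! + ... + t^{k-1} N^{k-1}/(k-1)!) where N is the nilpotent superdiagonal part.

Assembling the blocks and conjugating back gives the entries of e^{tA} as shown above.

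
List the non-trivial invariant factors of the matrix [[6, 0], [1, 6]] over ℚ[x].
The Jordan structure of A has elementary divisors (x - 6)^2. Arranging the block sizes at each eigenvalue in decreasing order and taking row products gives the invariant factors.

Invariant factors (smallest first, each dividing the next): (x - 6)^2.

Check: the last factor (x - 6)^2 is the minimal polynomial, and the product (x - 6)^2 is the characteristic polynomial.

(x - 6)^2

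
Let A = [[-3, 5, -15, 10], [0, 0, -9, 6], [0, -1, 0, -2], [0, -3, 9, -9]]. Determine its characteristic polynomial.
χ_A(x) = (x + 3)^4

xI - A = [[x + 3, -5, 15, -10], [0, x, 9, -6], [0, 1, x, 2], [0, 3, -9, x + 9]].

Expanding det(xI - A) along the first row:
det(xI - A) = + (x + 3)·det([[x, 9, -6], [1, x, 2], [3, -9, x + 9]]) - (-5)·det([[0, 9, -6], [0, x, 2], [0, -9, x + 9]]) + (15)·det([[0, x, -6], [0, 1, 2], [0, 3, x + 9]]) - (-10)·det([[0, x, 9], [0, 1, x], [0, 3, -9]]).

Evaluating gives χ_A(x) = x^4 + 12x^3 + 54x^2 + 108x + 81 = (x + 3)^4.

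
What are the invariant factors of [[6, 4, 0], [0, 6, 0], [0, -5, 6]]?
x - 6, (x - 6)^2

The Jordan structure of A has elementary divisors (x - 6)^2, (x - 6). Arranging the block sizes at each eigenvalue in decreasing order and taking row products gives the invariant factors.

Invariant factors (smallest first, each dividing the next): x - 6, (x - 6)^2.

Check: the last factor (x - 6)^2 is the minimal polynomial, and the product (x - 6)^3 is the characteristic polynomial.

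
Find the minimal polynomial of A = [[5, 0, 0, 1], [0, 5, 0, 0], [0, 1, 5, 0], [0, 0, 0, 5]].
m_A(x) = (x - 5)^2

The characteristic polynomial factors as (x - 5)^4. The minimal polynomial is ∏(x - λ)^{k_λ} where k_λ is the size of the largest Jordan block at λ.

For λ = 5: rank(A - 5I) = 2, and the largest Jordan block has size 2 (the smallest k with rank((A - 5I)^k) = rank((A - 5I)^(k+1))).

So m_A(x) = (x - 5)^2.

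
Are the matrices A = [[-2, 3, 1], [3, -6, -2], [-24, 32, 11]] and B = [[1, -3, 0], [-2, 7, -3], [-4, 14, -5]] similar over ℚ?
Two matrices over a field are similar if and only if they have the same invariant factors.

Both A and B have characteristic polynomial (x - 1)^3 and minimal polynomial (x - 1)^3. Computing further, both have invariant factors (x - 1)^3. Hence A and B are similar.

Yes.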